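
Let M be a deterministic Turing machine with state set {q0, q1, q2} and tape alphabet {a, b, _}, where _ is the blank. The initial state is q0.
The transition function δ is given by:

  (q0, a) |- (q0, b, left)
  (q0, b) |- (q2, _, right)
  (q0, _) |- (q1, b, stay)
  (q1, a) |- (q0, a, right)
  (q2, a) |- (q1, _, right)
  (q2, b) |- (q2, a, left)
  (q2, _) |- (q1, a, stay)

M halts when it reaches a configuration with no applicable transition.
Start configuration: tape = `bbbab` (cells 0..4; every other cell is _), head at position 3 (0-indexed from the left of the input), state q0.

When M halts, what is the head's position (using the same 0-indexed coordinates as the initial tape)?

-1

state=q0 head=3 tape=_bbb[a]b   (q0,a)→(q0,b,left)
state=q0 head=2 tape=_bb[b]bb   (q0,b)→(q2,_,right)
state=q2 head=3 tape=_bb_[b]b   (q2,b)→(q2,a,left)
state=q2 head=2 tape=_bb[_]ab   (q2,_)→(q1,a,stay)
state=q1 head=2 tape=_bb[a]ab   (q1,a)→(q0,a,right)
state=q0 head=3 tape=_bba[a]b   (q0,a)→(q0,b,left)
state=q0 head=2 tape=_bb[a]bb   (q0,a)→(q0,b,left)
state=q0 head=1 tape=_b[b]bbb   (q0,b)→(q2,_,right)
state=q2 head=2 tape=_b_[b]bb   (q2,b)→(q2,a,left)
state=q2 head=1 tape=_b[_]abb   (q2,_)→(q1,a,stay)
state=q1 head=1 tape=_b[a]abb   (q1,a)→(q0,a,right)
state=q0 head=2 tape=_ba[a]bb   (q0,a)→(q0,b,left)
state=q0 head=1 tape=_b[a]bbb   (q0,a)→(q0,b,left)
state=q0 head=0 tape=_[b]bbbb   (q0,b)→(q2,_,right)
state=q2 head=1 tape=__[b]bbb   (q2,b)→(q2,a,left)
state=q2 head=0 tape=_[_]abbb   (q2,_)→(q1,a,stay)
state=q1 head=0 tape=_[a]abbb   (q1,a)→(q0,a,right)
state=q0 head=1 tape=_a[a]bbb   (q0,a)→(q0,b,left)
state=q0 head=0 tape=_[a]bbbb   (q0,a)→(q0,b,left)
state=q0 head=-1 tape=[_]bbbbb   (q0,_)→(q1,b,stay)
state=q1 head=-1 tape=[b]bbbbb
At halt the head is at cell -1.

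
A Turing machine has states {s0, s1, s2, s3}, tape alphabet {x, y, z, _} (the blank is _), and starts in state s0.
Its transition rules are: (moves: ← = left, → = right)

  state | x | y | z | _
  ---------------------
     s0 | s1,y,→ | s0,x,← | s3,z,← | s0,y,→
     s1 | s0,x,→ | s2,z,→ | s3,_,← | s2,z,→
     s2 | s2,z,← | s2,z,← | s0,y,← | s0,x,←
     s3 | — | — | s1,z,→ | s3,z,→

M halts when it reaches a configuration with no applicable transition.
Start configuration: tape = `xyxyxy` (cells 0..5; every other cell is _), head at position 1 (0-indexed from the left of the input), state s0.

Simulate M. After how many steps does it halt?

14

state=s0 head=1 tape=x[y]xyxy   (s0,y)→(s0,x,←)
state=s0 head=0 tape=[x]xxyxy   (s0,x)→(s1,y,→)
state=s1 head=1 tape=y[x]xyxy   (s1,x)→(s0,x,→)
state=s0 head=2 tape=yx[x]yxy   (s0,x)→(s1,y,→)
state=s1 head=3 tape=yxy[y]xy   (s1,y)→(s2,z,→)
state=s2 head=4 tape=yxyz[x]y   (s2,x)→(s2,z,←)
state=s2 head=3 tape=yxy[z]zy   (s2,z)→(s0,y,←)
state=s0 head=2 tape=yx[y]yzy   (s0,y)→(s0,x,←)
state=s0 head=1 tape=y[x]xyzy   (s0,x)→(s1,y,→)
state=s1 head=2 tape=yy[x]yzy   (s1,x)→(s0,x,→)
state=s0 head=3 tape=yyx[y]zy   (s0,y)→(s0,x,←)
state=s0 head=2 tape=yy[x]xzy   (s0,x)→(s1,y,→)
state=s1 head=3 tape=yyy[x]zy   (s1,x)→(s0,x,→)
state=s0 head=4 tape=yyyx[z]y   (s0,z)→(s3,z,←)
state=s3 head=3 tape=yyy[x]zy
M halts after 14 transitions.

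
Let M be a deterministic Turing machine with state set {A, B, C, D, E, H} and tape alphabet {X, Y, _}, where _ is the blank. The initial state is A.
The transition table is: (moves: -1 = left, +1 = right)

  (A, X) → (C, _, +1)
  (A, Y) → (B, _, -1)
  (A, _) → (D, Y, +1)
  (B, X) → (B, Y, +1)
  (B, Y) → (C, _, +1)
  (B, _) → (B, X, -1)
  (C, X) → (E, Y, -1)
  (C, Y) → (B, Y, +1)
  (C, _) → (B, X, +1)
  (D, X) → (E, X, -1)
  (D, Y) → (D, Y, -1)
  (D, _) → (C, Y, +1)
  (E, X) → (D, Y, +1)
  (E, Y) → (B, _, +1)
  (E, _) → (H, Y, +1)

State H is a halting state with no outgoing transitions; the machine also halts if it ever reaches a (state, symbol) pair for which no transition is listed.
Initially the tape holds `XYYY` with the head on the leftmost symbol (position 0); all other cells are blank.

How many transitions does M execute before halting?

A | [X]YYY_   read X → write _, move +1, go to C
C | _[Y]YY_   read Y → write Y, move +1, go to B
B | _Y[Y]Y_   read Y → write _, move +1, go to C
C | _Y_[Y]_   read Y → write Y, move +1, go to B
B | _Y_Y[_]   read _ → write X, move -1, go to B
B | _Y_[Y]X   read Y → write _, move +1, go to C
C | _Y__[X]   read X → write Y, move -1, go to E
E | _Y_[_]Y   read _ → write Y, move +1, go to H
H | _Y_Y[Y]
M halts after 8 transitions.

8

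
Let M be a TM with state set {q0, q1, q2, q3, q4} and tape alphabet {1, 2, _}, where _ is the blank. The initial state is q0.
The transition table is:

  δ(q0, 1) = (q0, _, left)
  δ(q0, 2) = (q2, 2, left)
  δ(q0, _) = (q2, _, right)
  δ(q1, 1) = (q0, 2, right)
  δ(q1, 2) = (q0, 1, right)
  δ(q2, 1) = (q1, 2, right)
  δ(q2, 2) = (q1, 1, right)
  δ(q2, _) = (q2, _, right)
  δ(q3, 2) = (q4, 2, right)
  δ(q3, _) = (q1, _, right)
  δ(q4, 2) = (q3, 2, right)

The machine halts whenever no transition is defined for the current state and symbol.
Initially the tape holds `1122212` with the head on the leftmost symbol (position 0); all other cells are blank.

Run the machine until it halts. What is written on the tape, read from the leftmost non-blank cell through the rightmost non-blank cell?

211__1

state=q0 head=0 tape=_[1]122212_   (q0,1)→(q0,_,left)
state=q0 head=-1 tape=[_]_122212_   (q0,_)→(q2,_,right)
state=q2 head=0 tape=_[_]122212_   (q2,_)→(q2,_,right)
state=q2 head=1 tape=__[1]22212_   (q2,1)→(q1,2,right)
state=q1 head=2 tape=__2[2]2212_   (q1,2)→(q0,1,right)
state=q0 head=3 tape=__21[2]212_   (q0,2)→(q2,2,left)
state=q2 head=2 tape=__2[1]2212_   (q2,1)→(q1,2,right)
state=q1 head=3 tape=__22[2]212_   (q1,2)→(q0,1,right)
state=q0 head=4 tape=__221[2]12_   (q0,2)→(q2,2,left)
state=q2 head=3 tape=__22[1]212_   (q2,1)→(q1,2,right)
state=q1 head=4 tape=__222[2]12_   (q1,2)→(q0,1,right)
state=q0 head=5 tape=__2221[1]2_   (q0,1)→(q0,_,left)
state=q0 head=4 tape=__222[1]_2_   (q0,1)→(q0,_,left)
state=q0 head=3 tape=__22[2]__2_   (q0,2)→(q2,2,left)
state=q2 head=2 tape=__2[2]2__2_   (q2,2)→(q1,1,right)
state=q1 head=3 tape=__21[2]__2_   (q1,2)→(q0,1,right)
state=q0 head=4 tape=__211[_]_2_   (q0,_)→(q2,_,right)
state=q2 head=5 tape=__211_[_]2_   (q2,_)→(q2,_,right)
state=q2 head=6 tape=__211__[2]_   (q2,2)→(q1,1,right)
state=q1 head=7 tape=__211__1[_]
The non-blank tape span at halt is 211__1.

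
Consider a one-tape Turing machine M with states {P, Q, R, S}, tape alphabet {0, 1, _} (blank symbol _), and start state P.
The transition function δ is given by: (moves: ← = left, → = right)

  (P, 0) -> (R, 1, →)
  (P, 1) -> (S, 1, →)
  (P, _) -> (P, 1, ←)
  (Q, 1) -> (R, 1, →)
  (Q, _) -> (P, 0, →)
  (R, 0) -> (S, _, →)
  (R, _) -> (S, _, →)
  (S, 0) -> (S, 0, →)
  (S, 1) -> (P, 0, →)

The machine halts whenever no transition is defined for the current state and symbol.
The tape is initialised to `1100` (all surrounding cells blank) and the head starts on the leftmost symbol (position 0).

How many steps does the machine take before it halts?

4

state=P head=0 tape=[1]100_   (P,1)→(S,1,→)
state=S head=1 tape=1[1]00_   (S,1)→(P,0,→)
state=P head=2 tape=10[0]0_   (P,0)→(R,1,→)
state=R head=3 tape=101[0]_   (R,0)→(S,_,→)
state=S head=4 tape=101_[_]
M halts after 4 transitions.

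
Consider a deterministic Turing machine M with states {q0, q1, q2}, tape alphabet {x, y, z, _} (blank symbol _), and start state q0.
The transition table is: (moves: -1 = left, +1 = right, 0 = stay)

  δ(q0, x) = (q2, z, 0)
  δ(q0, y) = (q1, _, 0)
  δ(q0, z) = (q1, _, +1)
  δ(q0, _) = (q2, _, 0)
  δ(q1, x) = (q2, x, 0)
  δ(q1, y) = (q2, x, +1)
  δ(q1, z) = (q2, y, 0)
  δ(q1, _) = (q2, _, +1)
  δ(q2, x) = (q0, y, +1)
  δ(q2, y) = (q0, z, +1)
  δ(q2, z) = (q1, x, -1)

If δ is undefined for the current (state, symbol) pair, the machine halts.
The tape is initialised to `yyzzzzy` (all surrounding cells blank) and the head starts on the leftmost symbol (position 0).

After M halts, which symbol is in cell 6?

q0 | [y]yzzzzy_   read y → write _, move 0, go to q1
q1 | [_]yzzzzy_   read _ → write _, move +1, go to q2
q2 | _[y]zzzzy_   read y → write z, move +1, go to q0
q0 | _z[z]zzzy_   read z → write _, move +1, go to q1
q1 | _z_[z]zzy_   read z → write y, move 0, go to q2
q2 | _z_[y]zzy_   read y → write z, move +1, go to q0
q0 | _z_z[z]zy_   read z → write _, move +1, go to q1
q1 | _z_z_[z]y_   read z → write y, move 0, go to q2
q2 | _z_z_[y]y_   read y → write z, move +1, go to q0
q0 | _z_z_z[y]_   read y → write _, move 0, go to q1
q1 | _z_z_z[_]_   read _ → write _, move +1, go to q2
q2 | _z_z_z_[_]
Cell 6 holds _ when M halts.

_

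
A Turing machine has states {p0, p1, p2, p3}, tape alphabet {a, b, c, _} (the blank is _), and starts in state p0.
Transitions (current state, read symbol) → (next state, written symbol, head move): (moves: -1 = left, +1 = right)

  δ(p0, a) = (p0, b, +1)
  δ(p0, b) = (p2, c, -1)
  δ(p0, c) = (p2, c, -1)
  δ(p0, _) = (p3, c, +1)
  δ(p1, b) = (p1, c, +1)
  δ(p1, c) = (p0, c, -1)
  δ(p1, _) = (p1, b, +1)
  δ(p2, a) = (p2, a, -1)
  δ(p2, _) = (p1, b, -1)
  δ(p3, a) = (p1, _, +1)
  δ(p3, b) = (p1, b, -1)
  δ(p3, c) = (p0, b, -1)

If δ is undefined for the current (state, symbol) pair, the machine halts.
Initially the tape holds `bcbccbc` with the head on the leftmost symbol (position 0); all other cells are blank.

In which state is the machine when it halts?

state=p0 head=0 tape=__[b]cbccbc   (p0,b)→(p2,c,-1)
state=p2 head=-1 tape=_[_]ccbccbc   (p2,_)→(p1,b,-1)
state=p1 head=-2 tape=[_]bccbccbc   (p1,_)→(p1,b,+1)
state=p1 head=-1 tape=b[b]ccbccbc   (p1,b)→(p1,c,+1)
state=p1 head=0 tape=bc[c]cbccbc   (p1,c)→(p0,c,-1)
state=p0 head=-1 tape=b[c]ccbccbc   (p0,c)→(p2,c,-1)
state=p2 head=-2 tape=[b]cccbccbc
No transition is defined for (p2, b); M halts in state p2.

p2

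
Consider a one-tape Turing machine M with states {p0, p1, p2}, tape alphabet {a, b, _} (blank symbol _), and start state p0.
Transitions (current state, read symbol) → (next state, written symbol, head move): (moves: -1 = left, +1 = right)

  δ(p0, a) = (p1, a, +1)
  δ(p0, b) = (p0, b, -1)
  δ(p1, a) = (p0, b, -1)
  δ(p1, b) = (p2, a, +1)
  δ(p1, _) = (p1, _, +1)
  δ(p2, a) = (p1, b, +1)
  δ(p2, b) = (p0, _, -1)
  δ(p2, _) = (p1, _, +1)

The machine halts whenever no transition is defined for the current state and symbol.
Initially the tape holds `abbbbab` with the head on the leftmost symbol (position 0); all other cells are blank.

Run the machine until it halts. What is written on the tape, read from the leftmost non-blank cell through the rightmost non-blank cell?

p0 | [a]bbbbab   read a → write a, move +1, go to p1
p1 | a[b]bbbab   read b → write a, move +1, go to p2
p2 | aa[b]bbab   read b → write _, move -1, go to p0
p0 | a[a]_bbab   read a → write a, move +1, go to p1
p1 | aa[_]bbab   read _ → write _, move +1, go to p1
p1 | aa_[b]bab   read b → write a, move +1, go to p2
p2 | aa_a[b]ab   read b → write _, move -1, go to p0
p0 | aa_[a]_ab   read a → write a, move +1, go to p1
p1 | aa_a[_]ab   read _ → write _, move +1, go to p1
p1 | aa_a_[a]b   read a → write b, move -1, go to p0
p0 | aa_a[_]bb
The non-blank tape span at halt is aa_a_bb.

aa_a_bb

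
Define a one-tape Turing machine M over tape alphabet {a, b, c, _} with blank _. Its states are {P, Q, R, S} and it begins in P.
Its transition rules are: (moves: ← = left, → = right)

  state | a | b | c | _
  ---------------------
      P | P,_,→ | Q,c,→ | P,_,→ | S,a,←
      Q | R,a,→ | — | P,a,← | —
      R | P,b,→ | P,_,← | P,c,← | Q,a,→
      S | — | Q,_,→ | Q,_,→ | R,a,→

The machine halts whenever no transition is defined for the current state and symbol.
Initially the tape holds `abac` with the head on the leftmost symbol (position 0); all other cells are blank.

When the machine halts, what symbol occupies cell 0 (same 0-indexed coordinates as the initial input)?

state=P head=0 tape=[a]bac____   (P,a)→(P,_,→)
state=P head=1 tape=_[b]ac____   (P,b)→(Q,c,→)
state=Q head=2 tape=_c[a]c____   (Q,a)→(R,a,→)
state=R head=3 tape=_ca[c]____   (R,c)→(P,c,←)
state=P head=2 tape=_c[a]c____   (P,a)→(P,_,→)
state=P head=3 tape=_c_[c]____   (P,c)→(P,_,→)
state=P head=4 tape=_c__[_]___   (P,_)→(S,a,←)
state=S head=3 tape=_c_[_]a___   (S,_)→(R,a,→)
state=R head=4 tape=_c_a[a]___   (R,a)→(P,b,→)
state=P head=5 tape=_c_ab[_]__   (P,_)→(S,a,←)
state=S head=4 tape=_c_a[b]a__   (S,b)→(Q,_,→)
state=Q head=5 tape=_c_a_[a]__   (Q,a)→(R,a,→)
state=R head=6 tape=_c_a_a[_]_   (R,_)→(Q,a,→)
state=Q head=7 tape=_c_a_aa[_]
Cell 0 holds _ when M halts.

_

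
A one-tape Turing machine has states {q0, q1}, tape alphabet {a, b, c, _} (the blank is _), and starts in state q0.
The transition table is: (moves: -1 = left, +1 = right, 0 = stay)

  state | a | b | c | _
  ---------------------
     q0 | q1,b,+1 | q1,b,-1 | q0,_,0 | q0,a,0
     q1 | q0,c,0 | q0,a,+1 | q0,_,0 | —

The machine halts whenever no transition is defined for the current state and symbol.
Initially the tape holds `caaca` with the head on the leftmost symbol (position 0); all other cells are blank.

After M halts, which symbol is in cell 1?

b

state=q0 head=0 tape=[c]aaca_   (q0,c)→(q0,_,0)
state=q0 head=0 tape=[_]aaca_   (q0,_)→(q0,a,0)
state=q0 head=0 tape=[a]aaca_   (q0,a)→(q1,b,+1)
state=q1 head=1 tape=b[a]aca_   (q1,a)→(q0,c,0)
state=q0 head=1 tape=b[c]aca_   (q0,c)→(q0,_,0)
state=q0 head=1 tape=b[_]aca_   (q0,_)→(q0,a,0)
state=q0 head=1 tape=b[a]aca_   (q0,a)→(q1,b,+1)
state=q1 head=2 tape=bb[a]ca_   (q1,a)→(q0,c,0)
state=q0 head=2 tape=bb[c]ca_   (q0,c)→(q0,_,0)
state=q0 head=2 tape=bb[_]ca_   (q0,_)→(q0,a,0)
state=q0 head=2 tape=bb[a]ca_   (q0,a)→(q1,b,+1)
state=q1 head=3 tape=bbb[c]a_   (q1,c)→(q0,_,0)
state=q0 head=3 tape=bbb[_]a_   (q0,_)→(q0,a,0)
state=q0 head=3 tape=bbb[a]a_   (q0,a)→(q1,b,+1)
state=q1 head=4 tape=bbbb[a]_   (q1,a)→(q0,c,0)
state=q0 head=4 tape=bbbb[c]_   (q0,c)→(q0,_,0)
state=q0 head=4 tape=bbbb[_]_   (q0,_)→(q0,a,0)
state=q0 head=4 tape=bbbb[a]_   (q0,a)→(q1,b,+1)
state=q1 head=5 tape=bbbbb[_]
Cell 1 holds b when M halts.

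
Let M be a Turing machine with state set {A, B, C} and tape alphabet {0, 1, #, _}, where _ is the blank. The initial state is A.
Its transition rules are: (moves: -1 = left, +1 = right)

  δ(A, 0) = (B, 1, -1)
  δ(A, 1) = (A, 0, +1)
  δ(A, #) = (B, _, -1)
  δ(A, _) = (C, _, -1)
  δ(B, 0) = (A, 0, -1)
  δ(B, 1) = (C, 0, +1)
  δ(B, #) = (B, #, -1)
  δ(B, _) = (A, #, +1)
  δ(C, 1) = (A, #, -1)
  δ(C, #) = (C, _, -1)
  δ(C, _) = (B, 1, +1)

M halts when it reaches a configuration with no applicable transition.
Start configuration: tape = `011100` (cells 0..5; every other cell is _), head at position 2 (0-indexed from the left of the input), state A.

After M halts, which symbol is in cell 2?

A | __01[1]100   read 1 → write 0, move +1, go to A
A | __010[1]00   read 1 → write 0, move +1, go to A
A | __0100[0]0   read 0 → write 1, move -1, go to B
B | __010[0]10   read 0 → write 0, move -1, go to A
A | __01[0]010   read 0 → write 1, move -1, go to B
B | __0[1]1010   read 1 → write 0, move +1, go to C
C | __00[1]010   read 1 → write #, move -1, go to A
A | __0[0]#010   read 0 → write 1, move -1, go to B
B | __[0]1#010   read 0 → write 0, move -1, go to A
A | _[_]01#010   read _ → write _, move -1, go to C
C | [_]_01#010   read _ → write 1, move +1, go to B
B | 1[_]01#010   read _ → write #, move +1, go to A
A | 1#[0]1#010   read 0 → write 1, move -1, go to B
B | 1[#]11#010   read # → write #, move -1, go to B
B | [1]#11#010   read 1 → write 0, move +1, go to C
C | 0[#]11#010   read # → write _, move -1, go to C
C | [0]_11#010
Cell 2 holds # when M halts.

#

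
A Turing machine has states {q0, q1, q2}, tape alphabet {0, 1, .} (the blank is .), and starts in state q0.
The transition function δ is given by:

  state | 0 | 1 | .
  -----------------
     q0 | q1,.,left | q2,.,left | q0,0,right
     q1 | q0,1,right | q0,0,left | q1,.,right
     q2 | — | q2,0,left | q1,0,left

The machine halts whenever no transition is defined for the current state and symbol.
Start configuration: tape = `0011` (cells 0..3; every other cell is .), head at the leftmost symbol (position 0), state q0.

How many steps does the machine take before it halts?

state=q0 head=0 tape=.[0]011   (q0,0)→(q1,.,left)
state=q1 head=-1 tape=[.].011   (q1,.)→(q1,.,right)
state=q1 head=0 tape=.[.]011   (q1,.)→(q1,.,right)
state=q1 head=1 tape=..[0]11   (q1,0)→(q0,1,right)
state=q0 head=2 tape=..1[1]1   (q0,1)→(q2,.,left)
state=q2 head=1 tape=..[1].1   (q2,1)→(q2,0,left)
state=q2 head=0 tape=.[.]0.1   (q2,.)→(q1,0,left)
state=q1 head=-1 tape=[.]00.1   (q1,.)→(q1,.,right)
state=q1 head=0 tape=.[0]0.1   (q1,0)→(q0,1,right)
state=q0 head=1 tape=.1[0].1   (q0,0)→(q1,.,left)
state=q1 head=0 tape=.[1]..1   (q1,1)→(q0,0,left)
state=q0 head=-1 tape=[.]0..1   (q0,.)→(q0,0,right)
state=q0 head=0 tape=0[0]..1   (q0,0)→(q1,.,left)
state=q1 head=-1 tape=[0]...1   (q1,0)→(q0,1,right)
state=q0 head=0 tape=1[.]..1   (q0,.)→(q0,0,right)
state=q0 head=1 tape=10[.].1   (q0,.)→(q0,0,right)
state=q0 head=2 tape=100[.]1   (q0,.)→(q0,0,right)
state=q0 head=3 tape=1000[1]   (q0,1)→(q2,.,left)
state=q2 head=2 tape=100[0].
M halts after 18 transitions.

18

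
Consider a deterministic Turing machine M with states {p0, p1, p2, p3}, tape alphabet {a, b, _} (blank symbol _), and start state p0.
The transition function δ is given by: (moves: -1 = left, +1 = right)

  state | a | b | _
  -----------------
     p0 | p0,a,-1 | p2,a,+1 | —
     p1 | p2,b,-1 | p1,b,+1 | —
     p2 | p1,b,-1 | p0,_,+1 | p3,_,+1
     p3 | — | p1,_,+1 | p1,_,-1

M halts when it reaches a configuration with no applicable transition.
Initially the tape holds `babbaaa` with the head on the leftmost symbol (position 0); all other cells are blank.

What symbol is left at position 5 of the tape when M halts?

_

p0 | _[b]abbaaa__   read b → write a, move +1, go to p2
p2 | _a[a]bbaaa__   read a → write b, move -1, go to p1
p1 | _[a]bbbaaa__   read a → write b, move -1, go to p2
p2 | [_]bbbbaaa__   read _ → write _, move +1, go to p3
p3 | _[b]bbbaaa__   read b → write _, move +1, go to p1
p1 | __[b]bbaaa__   read b → write b, move +1, go to p1
p1 | __b[b]baaa__   read b → write b, move +1, go to p1
p1 | __bb[b]aaa__   read b → write b, move +1, go to p1
p1 | __bbb[a]aa__   read a → write b, move -1, go to p2
p2 | __bb[b]baa__   read b → write _, move +1, go to p0
p0 | __bb_[b]aa__   read b → write a, move +1, go to p2
p2 | __bb_a[a]a__   read a → write b, move -1, go to p1
p1 | __bb_[a]ba__   read a → write b, move -1, go to p2
p2 | __bb[_]bba__   read _ → write _, move +1, go to p3
p3 | __bb_[b]ba__   read b → write _, move +1, go to p1
p1 | __bb__[b]a__   read b → write b, move +1, go to p1
p1 | __bb__b[a]__   read a → write b, move -1, go to p2
p2 | __bb__[b]b__   read b → write _, move +1, go to p0
p0 | __bb___[b]__   read b → write a, move +1, go to p2
p2 | __bb___a[_]_   read _ → write _, move +1, go to p3
p3 | __bb___a_[_]   read _ → write _, move -1, go to p1
p1 | __bb___a[_]_
Cell 5 holds _ when M halts.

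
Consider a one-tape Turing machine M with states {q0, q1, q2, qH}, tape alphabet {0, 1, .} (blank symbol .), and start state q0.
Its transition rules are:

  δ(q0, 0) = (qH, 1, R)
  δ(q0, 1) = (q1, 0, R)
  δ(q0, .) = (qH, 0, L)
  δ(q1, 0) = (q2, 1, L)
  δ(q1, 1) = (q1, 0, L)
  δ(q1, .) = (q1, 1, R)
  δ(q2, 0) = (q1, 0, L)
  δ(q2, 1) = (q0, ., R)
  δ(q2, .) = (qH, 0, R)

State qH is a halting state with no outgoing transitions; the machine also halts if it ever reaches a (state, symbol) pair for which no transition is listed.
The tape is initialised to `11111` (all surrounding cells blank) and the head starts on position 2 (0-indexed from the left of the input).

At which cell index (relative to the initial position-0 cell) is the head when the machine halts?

2

state=q0 head=2 tape=11[1]11   (q0,1)→(q1,0,R)
state=q1 head=3 tape=110[1]1   (q1,1)→(q1,0,L)
state=q1 head=2 tape=11[0]01   (q1,0)→(q2,1,L)
state=q2 head=1 tape=1[1]101   (q2,1)→(q0,.,R)
state=q0 head=2 tape=1.[1]01   (q0,1)→(q1,0,R)
state=q1 head=3 tape=1.0[0]1   (q1,0)→(q2,1,L)
state=q2 head=2 tape=1.[0]11   (q2,0)→(q1,0,L)
state=q1 head=1 tape=1[.]011   (q1,.)→(q1,1,R)
state=q1 head=2 tape=11[0]11   (q1,0)→(q2,1,L)
state=q2 head=1 tape=1[1]111   (q2,1)→(q0,.,R)
state=q0 head=2 tape=1.[1]11   (q0,1)→(q1,0,R)
state=q1 head=3 tape=1.0[1]1   (q1,1)→(q1,0,L)
state=q1 head=2 tape=1.[0]01   (q1,0)→(q2,1,L)
state=q2 head=1 tape=1[.]101   (q2,.)→(qH,0,R)
state=qH head=2 tape=10[1]01
At halt the head is at cell 2.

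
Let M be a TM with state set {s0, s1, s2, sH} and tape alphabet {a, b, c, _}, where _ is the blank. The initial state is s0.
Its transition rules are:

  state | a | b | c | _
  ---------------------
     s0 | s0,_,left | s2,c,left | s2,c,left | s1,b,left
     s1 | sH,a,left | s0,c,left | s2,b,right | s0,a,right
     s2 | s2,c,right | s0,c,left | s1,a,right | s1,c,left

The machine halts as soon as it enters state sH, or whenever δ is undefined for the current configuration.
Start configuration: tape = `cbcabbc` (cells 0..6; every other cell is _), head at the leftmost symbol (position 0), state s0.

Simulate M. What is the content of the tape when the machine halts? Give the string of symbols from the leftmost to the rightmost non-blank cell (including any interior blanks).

state=s0 head=0 tape=__[c]bcabbc   (s0,c)→(s2,c,left)
state=s2 head=-1 tape=_[_]cbcabbc   (s2,_)→(s1,c,left)
state=s1 head=-2 tape=[_]ccbcabbc   (s1,_)→(s0,a,right)
state=s0 head=-1 tape=a[c]cbcabbc   (s0,c)→(s2,c,left)
state=s2 head=-2 tape=[a]ccbcabbc   (s2,a)→(s2,c,right)
state=s2 head=-1 tape=c[c]cbcabbc   (s2,c)→(s1,a,right)
state=s1 head=0 tape=ca[c]bcabbc   (s1,c)→(s2,b,right)
state=s2 head=1 tape=cab[b]cabbc   (s2,b)→(s0,c,left)
state=s0 head=0 tape=ca[b]ccabbc   (s0,b)→(s2,c,left)
state=s2 head=-1 tape=c[a]cccabbc   (s2,a)→(s2,c,right)
state=s2 head=0 tape=cc[c]ccabbc   (s2,c)→(s1,a,right)
state=s1 head=1 tape=cca[c]cabbc   (s1,c)→(s2,b,right)
state=s2 head=2 tape=ccab[c]abbc   (s2,c)→(s1,a,right)
state=s1 head=3 tape=ccaba[a]bbc   (s1,a)→(sH,a,left)
state=sH head=2 tape=ccab[a]abbc
The non-blank tape span at halt is ccabaabbc.

ccabaabbc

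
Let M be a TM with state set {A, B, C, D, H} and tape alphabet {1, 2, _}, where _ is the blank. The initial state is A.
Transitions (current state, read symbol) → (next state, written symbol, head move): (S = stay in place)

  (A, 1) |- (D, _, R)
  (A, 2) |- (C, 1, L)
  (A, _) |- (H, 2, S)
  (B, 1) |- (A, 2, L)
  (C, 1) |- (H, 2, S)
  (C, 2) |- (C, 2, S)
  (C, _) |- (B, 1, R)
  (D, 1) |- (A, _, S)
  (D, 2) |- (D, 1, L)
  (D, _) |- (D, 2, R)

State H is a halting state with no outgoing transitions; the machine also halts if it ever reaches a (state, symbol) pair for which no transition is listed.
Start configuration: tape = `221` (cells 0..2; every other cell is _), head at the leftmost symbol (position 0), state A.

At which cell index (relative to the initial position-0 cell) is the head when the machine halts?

0

A | _[2]21   read 2 → write 1, move L, go to C
C | [_]121   read _ → write 1, move R, go to B
B | 1[1]21   read 1 → write 2, move L, go to A
A | [1]221   read 1 → write _, move R, go to D
D | _[2]21   read 2 → write 1, move L, go to D
D | [_]121   read _ → write 2, move R, go to D
D | 2[1]21   read 1 → write _, move S, go to A
A | 2[_]21   read _ → write 2, move S, go to H
H | 2[2]21
At halt the head is at cell 0.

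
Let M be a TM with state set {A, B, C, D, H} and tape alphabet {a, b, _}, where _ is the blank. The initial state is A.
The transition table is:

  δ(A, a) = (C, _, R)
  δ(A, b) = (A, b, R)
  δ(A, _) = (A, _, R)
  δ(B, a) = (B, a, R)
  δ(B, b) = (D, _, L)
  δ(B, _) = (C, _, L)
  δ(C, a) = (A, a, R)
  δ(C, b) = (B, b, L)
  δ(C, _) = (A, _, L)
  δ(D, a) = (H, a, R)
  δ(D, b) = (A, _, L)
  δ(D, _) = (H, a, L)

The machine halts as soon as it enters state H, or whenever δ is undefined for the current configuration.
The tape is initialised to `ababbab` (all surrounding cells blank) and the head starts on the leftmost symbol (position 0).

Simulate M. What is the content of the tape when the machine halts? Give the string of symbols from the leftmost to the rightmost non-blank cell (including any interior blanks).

state=A head=0 tape=__[a]babbab   (A,a)→(C,_,R)
state=C head=1 tape=___[b]abbab   (C,b)→(B,b,L)
state=B head=0 tape=__[_]babbab   (B,_)→(C,_,L)
state=C head=-1 tape=_[_]_babbab   (C,_)→(A,_,L)
state=A head=-2 tape=[_]__babbab   (A,_)→(A,_,R)
state=A head=-1 tape=_[_]_babbab   (A,_)→(A,_,R)
state=A head=0 tape=__[_]babbab   (A,_)→(A,_,R)
state=A head=1 tape=___[b]abbab   (A,b)→(A,b,R)
state=A head=2 tape=___b[a]bbab   (A,a)→(C,_,R)
state=C head=3 tape=___b_[b]bab   (C,b)→(B,b,L)
state=B head=2 tape=___b[_]bbab   (B,_)→(C,_,L)
state=C head=1 tape=___[b]_bbab   (C,b)→(B,b,L)
state=B head=0 tape=__[_]b_bbab   (B,_)→(C,_,L)
state=C head=-1 tape=_[_]_b_bbab   (C,_)→(A,_,L)
state=A head=-2 tape=[_]__b_bbab   (A,_)→(A,_,R)
state=A head=-1 tape=_[_]_b_bbab   (A,_)→(A,_,R)
state=A head=0 tape=__[_]b_bbab   (A,_)→(A,_,R)
state=A head=1 tape=___[b]_bbab   (A,b)→(A,b,R)
state=A head=2 tape=___b[_]bbab   (A,_)→(A,_,R)
state=A head=3 tape=___b_[b]bab   (A,b)→(A,b,R)
state=A head=4 tape=___b_b[b]ab   (A,b)→(A,b,R)
state=A head=5 tape=___b_bb[a]b   (A,a)→(C,_,R)
state=C head=6 tape=___b_bb_[b]   (C,b)→(B,b,L)
state=B head=5 tape=___b_bb[_]b   (B,_)→(C,_,L)
state=C head=4 tape=___b_b[b]_b   (C,b)→(B,b,L)
state=B head=3 tape=___b_[b]b_b   (B,b)→(D,_,L)
state=D head=2 tape=___b[_]_b_b   (D,_)→(H,a,L)
state=H head=1 tape=___[b]a_b_b
The non-blank tape span at halt is ba_b_b.

ba_b_b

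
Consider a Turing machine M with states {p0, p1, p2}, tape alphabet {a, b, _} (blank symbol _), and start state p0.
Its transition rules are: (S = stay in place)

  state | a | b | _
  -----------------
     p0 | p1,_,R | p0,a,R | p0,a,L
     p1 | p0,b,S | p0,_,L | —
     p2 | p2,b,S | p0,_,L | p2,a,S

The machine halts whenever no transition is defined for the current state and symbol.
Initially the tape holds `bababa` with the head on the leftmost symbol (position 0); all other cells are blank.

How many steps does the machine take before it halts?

state=p0 head=0 tape=[b]ababa_   (p0,b)→(p0,a,R)
state=p0 head=1 tape=a[a]baba_   (p0,a)→(p1,_,R)
state=p1 head=2 tape=a_[b]aba_   (p1,b)→(p0,_,L)
state=p0 head=1 tape=a[_]_aba_   (p0,_)→(p0,a,L)
state=p0 head=0 tape=[a]a_aba_   (p0,a)→(p1,_,R)
state=p1 head=1 tape=_[a]_aba_   (p1,a)→(p0,b,S)
state=p0 head=1 tape=_[b]_aba_   (p0,b)→(p0,a,R)
state=p0 head=2 tape=_a[_]aba_   (p0,_)→(p0,a,L)
state=p0 head=1 tape=_[a]aaba_   (p0,a)→(p1,_,R)
state=p1 head=2 tape=__[a]aba_   (p1,a)→(p0,b,S)
state=p0 head=2 tape=__[b]aba_   (p0,b)→(p0,a,R)
state=p0 head=3 tape=__a[a]ba_   (p0,a)→(p1,_,R)
state=p1 head=4 tape=__a_[b]a_   (p1,b)→(p0,_,L)
state=p0 head=3 tape=__a[_]_a_   (p0,_)→(p0,a,L)
state=p0 head=2 tape=__[a]a_a_   (p0,a)→(p1,_,R)
state=p1 head=3 tape=___[a]_a_   (p1,a)→(p0,b,S)
state=p0 head=3 tape=___[b]_a_   (p0,b)→(p0,a,R)
state=p0 head=4 tape=___a[_]a_   (p0,_)→(p0,a,L)
state=p0 head=3 tape=___[a]aa_   (p0,a)→(p1,_,R)
state=p1 head=4 tape=____[a]a_   (p1,a)→(p0,b,S)
state=p0 head=4 tape=____[b]a_   (p0,b)→(p0,a,R)
state=p0 head=5 tape=____a[a]_   (p0,a)→(p1,_,R)
state=p1 head=6 tape=____a_[_]
M halts after 22 transitions.

22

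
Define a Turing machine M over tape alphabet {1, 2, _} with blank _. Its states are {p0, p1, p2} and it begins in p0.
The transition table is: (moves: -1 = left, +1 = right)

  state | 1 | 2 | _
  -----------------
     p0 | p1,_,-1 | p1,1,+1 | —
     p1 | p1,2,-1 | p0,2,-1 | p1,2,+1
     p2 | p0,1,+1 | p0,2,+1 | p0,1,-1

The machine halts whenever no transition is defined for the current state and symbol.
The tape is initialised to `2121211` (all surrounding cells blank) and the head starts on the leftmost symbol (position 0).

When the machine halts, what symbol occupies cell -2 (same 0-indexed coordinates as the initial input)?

2

p0 | ___[2]121211   read 2 → write 1, move +1, go to p1
p1 | ___1[1]21211   read 1 → write 2, move -1, go to p1
p1 | ___[1]221211   read 1 → write 2, move -1, go to p1
p1 | __[_]2221211   read _ → write 2, move +1, go to p1
p1 | __2[2]221211   read 2 → write 2, move -1, go to p0
p0 | __[2]2221211   read 2 → write 1, move +1, go to p1
p1 | __1[2]221211   read 2 → write 2, move -1, go to p0
p0 | __[1]2221211   read 1 → write _, move -1, go to p1
p1 | _[_]_2221211   read _ → write 2, move +1, go to p1
p1 | _2[_]2221211   read _ → write 2, move +1, go to p1
p1 | _22[2]221211   read 2 → write 2, move -1, go to p0
p0 | _2[2]2221211   read 2 → write 1, move +1, go to p1
p1 | _21[2]221211   read 2 → write 2, move -1, go to p0
p0 | _2[1]2221211   read 1 → write _, move -1, go to p1
p1 | _[2]_2221211   read 2 → write 2, move -1, go to p0
p0 | [_]2_2221211
Cell -2 holds 2 when M halts.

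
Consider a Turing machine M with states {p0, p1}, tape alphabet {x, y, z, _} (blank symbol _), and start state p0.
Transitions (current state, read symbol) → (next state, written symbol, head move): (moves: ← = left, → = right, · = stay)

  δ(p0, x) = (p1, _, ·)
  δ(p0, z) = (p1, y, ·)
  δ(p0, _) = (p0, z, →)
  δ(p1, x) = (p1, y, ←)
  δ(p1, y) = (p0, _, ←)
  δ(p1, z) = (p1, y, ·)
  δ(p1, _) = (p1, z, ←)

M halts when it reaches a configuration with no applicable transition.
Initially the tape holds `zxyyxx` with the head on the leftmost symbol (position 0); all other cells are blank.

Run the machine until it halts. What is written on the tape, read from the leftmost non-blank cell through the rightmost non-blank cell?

state=p0 head=0 tape=___[z]xyyxx   (p0,z)→(p1,y,·)
state=p1 head=0 tape=___[y]xyyxx   (p1,y)→(p0,_,←)
state=p0 head=-1 tape=__[_]_xyyxx   (p0,_)→(p0,z,→)
state=p0 head=0 tape=__z[_]xyyxx   (p0,_)→(p0,z,→)
state=p0 head=1 tape=__zz[x]yyxx   (p0,x)→(p1,_,·)
state=p1 head=1 tape=__zz[_]yyxx   (p1,_)→(p1,z,←)
state=p1 head=0 tape=__z[z]zyyxx   (p1,z)→(p1,y,·)
state=p1 head=0 tape=__z[y]zyyxx   (p1,y)→(p0,_,←)
state=p0 head=-1 tape=__[z]_zyyxx   (p0,z)→(p1,y,·)
state=p1 head=-1 tape=__[y]_zyyxx   (p1,y)→(p0,_,←)
state=p0 head=-2 tape=_[_]__zyyxx   (p0,_)→(p0,z,→)
state=p0 head=-1 tape=_z[_]_zyyxx   (p0,_)→(p0,z,→)
state=p0 head=0 tape=_zz[_]zyyxx   (p0,_)→(p0,z,→)
state=p0 head=1 tape=_zzz[z]yyxx   (p0,z)→(p1,y,·)
state=p1 head=1 tape=_zzz[y]yyxx   (p1,y)→(p0,_,←)
state=p0 head=0 tape=_zz[z]_yyxx   (p0,z)→(p1,y,·)
state=p1 head=0 tape=_zz[y]_yyxx   (p1,y)→(p0,_,←)
state=p0 head=-1 tape=_z[z]__yyxx   (p0,z)→(p1,y,·)
state=p1 head=-1 tape=_z[y]__yyxx   (p1,y)→(p0,_,←)
state=p0 head=-2 tape=_[z]___yyxx   (p0,z)→(p1,y,·)
state=p1 head=-2 tape=_[y]___yyxx   (p1,y)→(p0,_,←)
state=p0 head=-3 tape=[_]____yyxx   (p0,_)→(p0,z,→)
state=p0 head=-2 tape=z[_]___yyxx   (p0,_)→(p0,z,→)
state=p0 head=-1 tape=zz[_]__yyxx   (p0,_)→(p0,z,→)
state=p0 head=0 tape=zzz[_]_yyxx   (p0,_)→(p0,z,→)
state=p0 head=1 tape=zzzz[_]yyxx   (p0,_)→(p0,z,→)
state=p0 head=2 tape=zzzzz[y]yxx
The non-blank tape span at halt is zzzzzyyxx.

zzzzzyyxx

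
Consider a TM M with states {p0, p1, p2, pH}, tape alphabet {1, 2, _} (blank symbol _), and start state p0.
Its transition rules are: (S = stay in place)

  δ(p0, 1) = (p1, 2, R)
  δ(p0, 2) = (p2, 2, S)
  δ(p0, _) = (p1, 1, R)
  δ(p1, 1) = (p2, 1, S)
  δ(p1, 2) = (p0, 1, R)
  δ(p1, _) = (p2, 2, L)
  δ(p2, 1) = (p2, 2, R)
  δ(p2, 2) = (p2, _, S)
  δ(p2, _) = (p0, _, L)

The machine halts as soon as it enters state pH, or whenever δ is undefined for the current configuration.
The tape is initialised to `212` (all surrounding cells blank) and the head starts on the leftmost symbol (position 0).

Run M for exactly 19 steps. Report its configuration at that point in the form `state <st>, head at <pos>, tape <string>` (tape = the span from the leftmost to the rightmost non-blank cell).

p0 | ___[2]12   read 2 → write 2, move S, go to p2
p2 | ___[2]12   read 2 → write _, move S, go to p2
p2 | ___[_]12   read _ → write _, move L, go to p0
p0 | __[_]_12   read _ → write 1, move R, go to p1
p1 | __1[_]12   read _ → write 2, move L, go to p2
p2 | __[1]212   read 1 → write 2, move R, go to p2
p2 | __2[2]12   read 2 → write _, move S, go to p2
p2 | __2[_]12   read _ → write _, move L, go to p0
p0 | __[2]_12   read 2 → write 2, move S, go to p2
p2 | __[2]_12   read 2 → write _, move S, go to p2
p2 | __[_]_12   read _ → write _, move L, go to p0
p0 | _[_]__12   read _ → write 1, move R, go to p1
p1 | _1[_]_12   read _ → write 2, move L, go to p2
p2 | _[1]2_12   read 1 → write 2, move R, go to p2
p2 | _2[2]_12   read 2 → write _, move S, go to p2
p2 | _2[_]_12   read _ → write _, move L, go to p0
p0 | _[2]__12   read 2 → write 2, move S, go to p2
p2 | _[2]__12   read 2 → write _, move S, go to p2
p2 | _[_]__12   read _ → write _, move L, go to p0
p0 | [_]___12
After 19 steps: state p0, head at -3, tape 12.

state p0, head at -3, tape 12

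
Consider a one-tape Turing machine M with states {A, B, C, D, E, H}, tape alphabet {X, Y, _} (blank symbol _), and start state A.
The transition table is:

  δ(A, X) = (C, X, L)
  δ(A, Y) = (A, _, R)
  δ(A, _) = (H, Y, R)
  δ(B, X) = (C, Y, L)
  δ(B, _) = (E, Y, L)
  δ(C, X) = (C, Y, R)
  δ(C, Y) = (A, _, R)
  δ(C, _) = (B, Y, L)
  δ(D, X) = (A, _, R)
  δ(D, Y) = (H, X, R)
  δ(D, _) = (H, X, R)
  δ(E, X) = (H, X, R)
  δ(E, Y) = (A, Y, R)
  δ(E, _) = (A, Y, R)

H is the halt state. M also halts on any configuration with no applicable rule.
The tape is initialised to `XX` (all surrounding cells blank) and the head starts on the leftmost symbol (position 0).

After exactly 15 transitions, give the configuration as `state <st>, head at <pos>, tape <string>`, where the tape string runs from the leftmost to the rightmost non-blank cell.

state E, head at -3, tape YYYXX

state=A head=0 tape=___[X]X   (A,X)→(C,X,L)
state=C head=-1 tape=__[_]XX   (C,_)→(B,Y,L)
state=B head=-2 tape=_[_]YXX   (B,_)→(E,Y,L)
state=E head=-3 tape=[_]YYXX   (E,_)→(A,Y,R)
state=A head=-2 tape=Y[Y]YXX   (A,Y)→(A,_,R)
state=A head=-1 tape=Y_[Y]XX   (A,Y)→(A,_,R)
state=A head=0 tape=Y__[X]X   (A,X)→(C,X,L)
state=C head=-1 tape=Y_[_]XX   (C,_)→(B,Y,L)
state=B head=-2 tape=Y[_]YXX   (B,_)→(E,Y,L)
state=E head=-3 tape=[Y]YYXX   (E,Y)→(A,Y,R)
state=A head=-2 tape=Y[Y]YXX   (A,Y)→(A,_,R)
state=A head=-1 tape=Y_[Y]XX   (A,Y)→(A,_,R)
state=A head=0 tape=Y__[X]X   (A,X)→(C,X,L)
state=C head=-1 tape=Y_[_]XX   (C,_)→(B,Y,L)
state=B head=-2 tape=Y[_]YXX   (B,_)→(E,Y,L)
state=E head=-3 tape=[Y]YYXX
After 15 steps: state E, head at -3, tape YYYXX.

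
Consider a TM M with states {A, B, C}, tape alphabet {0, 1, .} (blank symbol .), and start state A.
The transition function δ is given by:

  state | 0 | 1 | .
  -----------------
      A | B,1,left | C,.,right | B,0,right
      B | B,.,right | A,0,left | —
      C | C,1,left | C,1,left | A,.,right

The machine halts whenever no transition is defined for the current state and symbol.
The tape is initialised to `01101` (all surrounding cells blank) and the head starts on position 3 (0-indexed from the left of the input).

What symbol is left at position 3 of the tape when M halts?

A | 011[0]1...   read 0 → write 1, move left, go to B
B | 01[1]11...   read 1 → write 0, move left, go to A
A | 0[1]011...   read 1 → write ., move right, go to C
C | 0.[0]11...   read 0 → write 1, move left, go to C
C | 0[.]111...   read . → write ., move right, go to A
A | 0.[1]11...   read 1 → write ., move right, go to C
C | 0..[1]1...   read 1 → write 1, move left, go to C
C | 0.[.]11...   read . → write ., move right, go to A
A | 0..[1]1...   read 1 → write ., move right, go to C
C | 0...[1]...   read 1 → write 1, move left, go to C
C | 0..[.]1...   read . → write ., move right, go to A
A | 0...[1]...   read 1 → write ., move right, go to C
C | 0....[.]..   read . → write ., move right, go to A
A | 0.....[.].   read . → write 0, move right, go to B
B | 0.....0[.]
Cell 3 holds . when M halts.

.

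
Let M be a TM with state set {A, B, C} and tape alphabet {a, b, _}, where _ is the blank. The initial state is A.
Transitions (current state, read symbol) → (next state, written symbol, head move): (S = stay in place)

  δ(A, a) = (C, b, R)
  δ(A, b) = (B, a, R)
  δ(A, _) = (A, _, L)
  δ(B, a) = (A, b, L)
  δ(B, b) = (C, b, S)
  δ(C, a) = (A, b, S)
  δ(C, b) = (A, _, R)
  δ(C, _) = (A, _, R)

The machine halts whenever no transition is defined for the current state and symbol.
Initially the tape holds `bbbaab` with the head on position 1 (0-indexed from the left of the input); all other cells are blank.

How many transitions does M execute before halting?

A | b[b]baab_   read b → write a, move R, go to B
B | ba[b]aab_   read b → write b, move S, go to C
C | ba[b]aab_   read b → write _, move R, go to A
A | ba_[a]ab_   read a → write b, move R, go to C
C | ba_b[a]b_   read a → write b, move S, go to A
A | ba_b[b]b_   read b → write a, move R, go to B
B | ba_ba[b]_   read b → write b, move S, go to C
C | ba_ba[b]_   read b → write _, move R, go to A
A | ba_ba_[_]   read _ → write _, move L, go to A
A | ba_ba[_]_   read _ → write _, move L, go to A
A | ba_b[a]__   read a → write b, move R, go to C
C | ba_bb[_]_   read _ → write _, move R, go to A
A | ba_bb_[_]   read _ → write _, move L, go to A
A | ba_bb[_]_   read _ → write _, move L, go to A
A | ba_b[b]__   read b → write a, move R, go to B
B | ba_ba[_]_
M halts after 15 transitions.

15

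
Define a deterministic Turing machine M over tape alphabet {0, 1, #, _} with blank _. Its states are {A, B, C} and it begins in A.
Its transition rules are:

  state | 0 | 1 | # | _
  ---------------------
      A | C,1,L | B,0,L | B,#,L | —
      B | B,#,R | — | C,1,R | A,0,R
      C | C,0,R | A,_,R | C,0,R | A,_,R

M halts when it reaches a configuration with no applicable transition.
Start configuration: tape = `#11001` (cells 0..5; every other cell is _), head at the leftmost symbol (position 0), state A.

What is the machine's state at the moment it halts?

state=A head=0 tape=_[#]11001_   (A,#)→(B,#,L)
state=B head=-1 tape=[_]#11001_   (B,_)→(A,0,R)
state=A head=0 tape=0[#]11001_   (A,#)→(B,#,L)
state=B head=-1 tape=[0]#11001_   (B,0)→(B,#,R)
state=B head=0 tape=#[#]11001_   (B,#)→(C,1,R)
state=C head=1 tape=#1[1]1001_   (C,1)→(A,_,R)
state=A head=2 tape=#1_[1]001_   (A,1)→(B,0,L)
state=B head=1 tape=#1[_]0001_   (B,_)→(A,0,R)
state=A head=2 tape=#10[0]001_   (A,0)→(C,1,L)
state=C head=1 tape=#1[0]1001_   (C,0)→(C,0,R)
state=C head=2 tape=#10[1]001_   (C,1)→(A,_,R)
state=A head=3 tape=#10_[0]01_   (A,0)→(C,1,L)
state=C head=2 tape=#10[_]101_   (C,_)→(A,_,R)
state=A head=3 tape=#10_[1]01_   (A,1)→(B,0,L)
state=B head=2 tape=#10[_]001_   (B,_)→(A,0,R)
state=A head=3 tape=#100[0]01_   (A,0)→(C,1,L)
state=C head=2 tape=#10[0]101_   (C,0)→(C,0,R)
state=C head=3 tape=#100[1]01_   (C,1)→(A,_,R)
state=A head=4 tape=#100_[0]1_   (A,0)→(C,1,L)
state=C head=3 tape=#100[_]11_   (C,_)→(A,_,R)
state=A head=4 tape=#100_[1]1_   (A,1)→(B,0,L)
state=B head=3 tape=#100[_]01_   (B,_)→(A,0,R)
state=A head=4 tape=#1000[0]1_   (A,0)→(C,1,L)
state=C head=3 tape=#100[0]11_   (C,0)→(C,0,R)
state=C head=4 tape=#1000[1]1_   (C,1)→(A,_,R)
state=A head=5 tape=#1000_[1]_   (A,1)→(B,0,L)
state=B head=4 tape=#1000[_]0_   (B,_)→(A,0,R)
state=A head=5 tape=#10000[0]_   (A,0)→(C,1,L)
state=C head=4 tape=#1000[0]1_   (C,0)→(C,0,R)
state=C head=5 tape=#10000[1]_   (C,1)→(A,_,R)
state=A head=6 tape=#10000_[_]
No transition is defined for (A, _); M halts in state A.

A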